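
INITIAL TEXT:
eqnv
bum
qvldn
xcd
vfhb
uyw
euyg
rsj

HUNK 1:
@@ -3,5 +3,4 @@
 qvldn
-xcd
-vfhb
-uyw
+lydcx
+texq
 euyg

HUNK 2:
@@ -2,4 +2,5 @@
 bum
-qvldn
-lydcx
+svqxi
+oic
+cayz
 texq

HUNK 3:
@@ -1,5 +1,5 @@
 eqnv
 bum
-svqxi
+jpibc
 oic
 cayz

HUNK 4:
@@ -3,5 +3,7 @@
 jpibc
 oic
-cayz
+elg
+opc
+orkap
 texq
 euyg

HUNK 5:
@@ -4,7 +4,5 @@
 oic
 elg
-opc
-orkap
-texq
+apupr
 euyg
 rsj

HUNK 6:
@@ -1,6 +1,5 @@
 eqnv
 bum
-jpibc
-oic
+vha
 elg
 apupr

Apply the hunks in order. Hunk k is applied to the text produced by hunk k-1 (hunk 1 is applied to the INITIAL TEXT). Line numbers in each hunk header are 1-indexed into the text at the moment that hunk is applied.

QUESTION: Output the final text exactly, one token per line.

Answer: eqnv
bum
vha
elg
apupr
euyg
rsj

Derivation:
Hunk 1: at line 3 remove [xcd,vfhb,uyw] add [lydcx,texq] -> 7 lines: eqnv bum qvldn lydcx texq euyg rsj
Hunk 2: at line 2 remove [qvldn,lydcx] add [svqxi,oic,cayz] -> 8 lines: eqnv bum svqxi oic cayz texq euyg rsj
Hunk 3: at line 1 remove [svqxi] add [jpibc] -> 8 lines: eqnv bum jpibc oic cayz texq euyg rsj
Hunk 4: at line 3 remove [cayz] add [elg,opc,orkap] -> 10 lines: eqnv bum jpibc oic elg opc orkap texq euyg rsj
Hunk 5: at line 4 remove [opc,orkap,texq] add [apupr] -> 8 lines: eqnv bum jpibc oic elg apupr euyg rsj
Hunk 6: at line 1 remove [jpibc,oic] add [vha] -> 7 lines: eqnv bum vha elg apupr euyg rsj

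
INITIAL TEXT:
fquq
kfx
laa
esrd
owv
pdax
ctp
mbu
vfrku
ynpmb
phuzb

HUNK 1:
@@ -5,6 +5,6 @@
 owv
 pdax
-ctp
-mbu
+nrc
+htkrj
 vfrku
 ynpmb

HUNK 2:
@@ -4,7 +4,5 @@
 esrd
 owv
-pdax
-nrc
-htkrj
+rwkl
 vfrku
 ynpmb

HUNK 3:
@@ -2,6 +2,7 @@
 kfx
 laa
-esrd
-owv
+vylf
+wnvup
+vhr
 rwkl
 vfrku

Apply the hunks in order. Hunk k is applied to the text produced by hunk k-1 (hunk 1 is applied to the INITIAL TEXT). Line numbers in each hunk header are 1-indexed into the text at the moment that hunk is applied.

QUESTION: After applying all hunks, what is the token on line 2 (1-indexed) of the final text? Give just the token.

Answer: kfx

Derivation:
Hunk 1: at line 5 remove [ctp,mbu] add [nrc,htkrj] -> 11 lines: fquq kfx laa esrd owv pdax nrc htkrj vfrku ynpmb phuzb
Hunk 2: at line 4 remove [pdax,nrc,htkrj] add [rwkl] -> 9 lines: fquq kfx laa esrd owv rwkl vfrku ynpmb phuzb
Hunk 3: at line 2 remove [esrd,owv] add [vylf,wnvup,vhr] -> 10 lines: fquq kfx laa vylf wnvup vhr rwkl vfrku ynpmb phuzb
Final line 2: kfx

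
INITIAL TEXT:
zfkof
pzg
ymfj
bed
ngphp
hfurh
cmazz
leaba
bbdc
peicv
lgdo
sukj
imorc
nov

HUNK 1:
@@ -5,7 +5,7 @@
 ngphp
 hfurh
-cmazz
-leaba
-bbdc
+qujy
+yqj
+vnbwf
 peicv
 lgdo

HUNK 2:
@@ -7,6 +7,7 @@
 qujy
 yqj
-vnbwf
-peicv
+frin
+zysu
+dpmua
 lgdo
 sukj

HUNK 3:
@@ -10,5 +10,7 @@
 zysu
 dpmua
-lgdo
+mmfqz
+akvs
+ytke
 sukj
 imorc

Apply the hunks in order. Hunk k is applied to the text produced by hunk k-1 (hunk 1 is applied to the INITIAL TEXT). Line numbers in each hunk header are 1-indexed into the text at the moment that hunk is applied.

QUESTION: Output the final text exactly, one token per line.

Hunk 1: at line 5 remove [cmazz,leaba,bbdc] add [qujy,yqj,vnbwf] -> 14 lines: zfkof pzg ymfj bed ngphp hfurh qujy yqj vnbwf peicv lgdo sukj imorc nov
Hunk 2: at line 7 remove [vnbwf,peicv] add [frin,zysu,dpmua] -> 15 lines: zfkof pzg ymfj bed ngphp hfurh qujy yqj frin zysu dpmua lgdo sukj imorc nov
Hunk 3: at line 10 remove [lgdo] add [mmfqz,akvs,ytke] -> 17 lines: zfkof pzg ymfj bed ngphp hfurh qujy yqj frin zysu dpmua mmfqz akvs ytke sukj imorc nov

Answer: zfkof
pzg
ymfj
bed
ngphp
hfurh
qujy
yqj
frin
zysu
dpmua
mmfqz
akvs
ytke
sukj
imorc
nov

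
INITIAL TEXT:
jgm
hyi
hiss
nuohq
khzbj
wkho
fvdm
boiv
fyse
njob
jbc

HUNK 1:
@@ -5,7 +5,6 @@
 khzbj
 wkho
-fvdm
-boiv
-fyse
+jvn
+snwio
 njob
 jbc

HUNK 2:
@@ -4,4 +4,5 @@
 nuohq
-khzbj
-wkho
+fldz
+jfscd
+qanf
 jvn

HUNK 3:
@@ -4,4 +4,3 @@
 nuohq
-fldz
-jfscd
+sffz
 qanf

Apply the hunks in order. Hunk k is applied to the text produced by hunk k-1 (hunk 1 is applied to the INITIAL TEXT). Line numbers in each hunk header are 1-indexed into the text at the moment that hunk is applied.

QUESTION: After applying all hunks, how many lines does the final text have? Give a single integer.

Hunk 1: at line 5 remove [fvdm,boiv,fyse] add [jvn,snwio] -> 10 lines: jgm hyi hiss nuohq khzbj wkho jvn snwio njob jbc
Hunk 2: at line 4 remove [khzbj,wkho] add [fldz,jfscd,qanf] -> 11 lines: jgm hyi hiss nuohq fldz jfscd qanf jvn snwio njob jbc
Hunk 3: at line 4 remove [fldz,jfscd] add [sffz] -> 10 lines: jgm hyi hiss nuohq sffz qanf jvn snwio njob jbc
Final line count: 10

Answer: 10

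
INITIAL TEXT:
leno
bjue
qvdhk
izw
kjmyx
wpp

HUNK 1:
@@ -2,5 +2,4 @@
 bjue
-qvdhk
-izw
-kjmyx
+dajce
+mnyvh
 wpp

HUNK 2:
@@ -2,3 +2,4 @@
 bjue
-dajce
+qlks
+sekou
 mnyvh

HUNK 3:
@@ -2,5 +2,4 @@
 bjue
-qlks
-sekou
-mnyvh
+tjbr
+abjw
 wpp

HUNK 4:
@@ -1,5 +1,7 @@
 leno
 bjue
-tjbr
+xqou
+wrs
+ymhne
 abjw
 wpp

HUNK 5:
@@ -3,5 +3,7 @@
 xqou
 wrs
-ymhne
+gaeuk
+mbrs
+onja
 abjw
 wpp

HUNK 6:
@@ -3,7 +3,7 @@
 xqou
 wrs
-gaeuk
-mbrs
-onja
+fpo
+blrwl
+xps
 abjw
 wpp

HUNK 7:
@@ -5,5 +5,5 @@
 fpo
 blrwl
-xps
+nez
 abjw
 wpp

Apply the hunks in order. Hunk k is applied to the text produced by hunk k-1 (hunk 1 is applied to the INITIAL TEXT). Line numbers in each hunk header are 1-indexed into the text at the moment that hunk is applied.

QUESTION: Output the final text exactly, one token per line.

Answer: leno
bjue
xqou
wrs
fpo
blrwl
nez
abjw
wpp

Derivation:
Hunk 1: at line 2 remove [qvdhk,izw,kjmyx] add [dajce,mnyvh] -> 5 lines: leno bjue dajce mnyvh wpp
Hunk 2: at line 2 remove [dajce] add [qlks,sekou] -> 6 lines: leno bjue qlks sekou mnyvh wpp
Hunk 3: at line 2 remove [qlks,sekou,mnyvh] add [tjbr,abjw] -> 5 lines: leno bjue tjbr abjw wpp
Hunk 4: at line 1 remove [tjbr] add [xqou,wrs,ymhne] -> 7 lines: leno bjue xqou wrs ymhne abjw wpp
Hunk 5: at line 3 remove [ymhne] add [gaeuk,mbrs,onja] -> 9 lines: leno bjue xqou wrs gaeuk mbrs onja abjw wpp
Hunk 6: at line 3 remove [gaeuk,mbrs,onja] add [fpo,blrwl,xps] -> 9 lines: leno bjue xqou wrs fpo blrwl xps abjw wpp
Hunk 7: at line 5 remove [xps] add [nez] -> 9 lines: leno bjue xqou wrs fpo blrwl nez abjw wpp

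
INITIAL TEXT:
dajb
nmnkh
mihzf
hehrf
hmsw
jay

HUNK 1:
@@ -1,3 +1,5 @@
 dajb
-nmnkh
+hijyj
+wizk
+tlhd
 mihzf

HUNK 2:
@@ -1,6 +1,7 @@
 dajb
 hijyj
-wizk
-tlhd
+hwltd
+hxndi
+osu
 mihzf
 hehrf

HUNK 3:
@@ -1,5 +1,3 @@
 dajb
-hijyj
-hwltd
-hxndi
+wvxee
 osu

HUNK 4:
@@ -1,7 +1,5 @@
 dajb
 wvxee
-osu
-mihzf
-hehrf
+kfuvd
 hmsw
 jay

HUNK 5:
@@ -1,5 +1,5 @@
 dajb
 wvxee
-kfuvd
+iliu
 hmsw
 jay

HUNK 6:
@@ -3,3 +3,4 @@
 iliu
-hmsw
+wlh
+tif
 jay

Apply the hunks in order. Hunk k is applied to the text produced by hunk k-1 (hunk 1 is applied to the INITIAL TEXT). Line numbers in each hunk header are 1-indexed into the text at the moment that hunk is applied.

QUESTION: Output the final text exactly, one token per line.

Hunk 1: at line 1 remove [nmnkh] add [hijyj,wizk,tlhd] -> 8 lines: dajb hijyj wizk tlhd mihzf hehrf hmsw jay
Hunk 2: at line 1 remove [wizk,tlhd] add [hwltd,hxndi,osu] -> 9 lines: dajb hijyj hwltd hxndi osu mihzf hehrf hmsw jay
Hunk 3: at line 1 remove [hijyj,hwltd,hxndi] add [wvxee] -> 7 lines: dajb wvxee osu mihzf hehrf hmsw jay
Hunk 4: at line 1 remove [osu,mihzf,hehrf] add [kfuvd] -> 5 lines: dajb wvxee kfuvd hmsw jay
Hunk 5: at line 1 remove [kfuvd] add [iliu] -> 5 lines: dajb wvxee iliu hmsw jay
Hunk 6: at line 3 remove [hmsw] add [wlh,tif] -> 6 lines: dajb wvxee iliu wlh tif jay

Answer: dajb
wvxee
iliu
wlh
tif
jay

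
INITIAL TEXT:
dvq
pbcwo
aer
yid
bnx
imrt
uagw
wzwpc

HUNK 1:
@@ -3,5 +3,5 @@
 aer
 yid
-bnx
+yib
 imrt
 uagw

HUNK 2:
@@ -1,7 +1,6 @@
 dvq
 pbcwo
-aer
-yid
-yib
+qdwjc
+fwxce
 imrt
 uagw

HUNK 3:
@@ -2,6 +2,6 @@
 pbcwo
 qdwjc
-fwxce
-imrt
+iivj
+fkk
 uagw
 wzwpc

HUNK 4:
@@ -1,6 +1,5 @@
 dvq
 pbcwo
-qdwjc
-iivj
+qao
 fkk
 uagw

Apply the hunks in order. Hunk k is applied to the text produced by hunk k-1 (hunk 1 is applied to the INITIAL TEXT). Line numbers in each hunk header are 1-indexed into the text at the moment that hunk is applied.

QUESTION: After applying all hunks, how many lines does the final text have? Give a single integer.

Answer: 6

Derivation:
Hunk 1: at line 3 remove [bnx] add [yib] -> 8 lines: dvq pbcwo aer yid yib imrt uagw wzwpc
Hunk 2: at line 1 remove [aer,yid,yib] add [qdwjc,fwxce] -> 7 lines: dvq pbcwo qdwjc fwxce imrt uagw wzwpc
Hunk 3: at line 2 remove [fwxce,imrt] add [iivj,fkk] -> 7 lines: dvq pbcwo qdwjc iivj fkk uagw wzwpc
Hunk 4: at line 1 remove [qdwjc,iivj] add [qao] -> 6 lines: dvq pbcwo qao fkk uagw wzwpc
Final line count: 6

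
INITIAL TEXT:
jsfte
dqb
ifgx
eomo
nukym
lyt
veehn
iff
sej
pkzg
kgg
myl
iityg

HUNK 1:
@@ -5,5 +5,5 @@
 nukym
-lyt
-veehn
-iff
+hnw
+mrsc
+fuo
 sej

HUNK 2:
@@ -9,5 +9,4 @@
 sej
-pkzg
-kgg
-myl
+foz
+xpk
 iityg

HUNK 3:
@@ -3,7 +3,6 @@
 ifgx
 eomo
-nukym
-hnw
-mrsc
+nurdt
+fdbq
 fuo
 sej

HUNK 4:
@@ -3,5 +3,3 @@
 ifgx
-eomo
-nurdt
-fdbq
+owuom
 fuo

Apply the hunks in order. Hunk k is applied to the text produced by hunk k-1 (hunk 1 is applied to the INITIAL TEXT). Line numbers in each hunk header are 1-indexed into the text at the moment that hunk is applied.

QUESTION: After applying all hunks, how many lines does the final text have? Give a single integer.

Answer: 9

Derivation:
Hunk 1: at line 5 remove [lyt,veehn,iff] add [hnw,mrsc,fuo] -> 13 lines: jsfte dqb ifgx eomo nukym hnw mrsc fuo sej pkzg kgg myl iityg
Hunk 2: at line 9 remove [pkzg,kgg,myl] add [foz,xpk] -> 12 lines: jsfte dqb ifgx eomo nukym hnw mrsc fuo sej foz xpk iityg
Hunk 3: at line 3 remove [nukym,hnw,mrsc] add [nurdt,fdbq] -> 11 lines: jsfte dqb ifgx eomo nurdt fdbq fuo sej foz xpk iityg
Hunk 4: at line 3 remove [eomo,nurdt,fdbq] add [owuom] -> 9 lines: jsfte dqb ifgx owuom fuo sej foz xpk iityg
Final line count: 9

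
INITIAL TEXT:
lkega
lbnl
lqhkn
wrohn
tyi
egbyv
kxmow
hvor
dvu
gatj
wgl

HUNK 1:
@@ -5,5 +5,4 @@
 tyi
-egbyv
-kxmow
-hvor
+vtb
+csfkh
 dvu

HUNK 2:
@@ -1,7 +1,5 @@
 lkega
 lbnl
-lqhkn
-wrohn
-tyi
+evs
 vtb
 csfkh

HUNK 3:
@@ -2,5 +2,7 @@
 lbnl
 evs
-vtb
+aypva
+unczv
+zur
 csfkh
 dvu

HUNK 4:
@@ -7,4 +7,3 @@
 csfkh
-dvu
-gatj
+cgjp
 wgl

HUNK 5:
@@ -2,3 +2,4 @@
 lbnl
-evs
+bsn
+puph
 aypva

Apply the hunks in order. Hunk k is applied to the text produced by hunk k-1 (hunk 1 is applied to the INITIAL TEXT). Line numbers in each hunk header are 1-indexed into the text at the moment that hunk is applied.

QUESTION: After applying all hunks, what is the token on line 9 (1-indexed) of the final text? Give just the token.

Answer: cgjp

Derivation:
Hunk 1: at line 5 remove [egbyv,kxmow,hvor] add [vtb,csfkh] -> 10 lines: lkega lbnl lqhkn wrohn tyi vtb csfkh dvu gatj wgl
Hunk 2: at line 1 remove [lqhkn,wrohn,tyi] add [evs] -> 8 lines: lkega lbnl evs vtb csfkh dvu gatj wgl
Hunk 3: at line 2 remove [vtb] add [aypva,unczv,zur] -> 10 lines: lkega lbnl evs aypva unczv zur csfkh dvu gatj wgl
Hunk 4: at line 7 remove [dvu,gatj] add [cgjp] -> 9 lines: lkega lbnl evs aypva unczv zur csfkh cgjp wgl
Hunk 5: at line 2 remove [evs] add [bsn,puph] -> 10 lines: lkega lbnl bsn puph aypva unczv zur csfkh cgjp wgl
Final line 9: cgjp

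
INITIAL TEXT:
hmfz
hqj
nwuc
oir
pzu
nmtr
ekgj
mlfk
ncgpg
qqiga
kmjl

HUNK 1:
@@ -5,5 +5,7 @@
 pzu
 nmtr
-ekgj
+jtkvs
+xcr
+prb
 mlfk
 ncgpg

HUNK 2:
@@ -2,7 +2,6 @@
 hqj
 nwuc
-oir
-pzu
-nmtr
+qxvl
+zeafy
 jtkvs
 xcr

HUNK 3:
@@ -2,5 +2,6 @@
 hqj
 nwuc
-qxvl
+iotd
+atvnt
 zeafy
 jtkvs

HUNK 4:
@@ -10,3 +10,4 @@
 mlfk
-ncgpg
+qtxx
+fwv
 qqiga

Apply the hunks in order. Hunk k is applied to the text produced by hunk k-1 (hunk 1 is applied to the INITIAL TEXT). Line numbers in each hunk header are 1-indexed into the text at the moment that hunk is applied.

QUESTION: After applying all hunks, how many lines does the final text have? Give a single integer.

Hunk 1: at line 5 remove [ekgj] add [jtkvs,xcr,prb] -> 13 lines: hmfz hqj nwuc oir pzu nmtr jtkvs xcr prb mlfk ncgpg qqiga kmjl
Hunk 2: at line 2 remove [oir,pzu,nmtr] add [qxvl,zeafy] -> 12 lines: hmfz hqj nwuc qxvl zeafy jtkvs xcr prb mlfk ncgpg qqiga kmjl
Hunk 3: at line 2 remove [qxvl] add [iotd,atvnt] -> 13 lines: hmfz hqj nwuc iotd atvnt zeafy jtkvs xcr prb mlfk ncgpg qqiga kmjl
Hunk 4: at line 10 remove [ncgpg] add [qtxx,fwv] -> 14 lines: hmfz hqj nwuc iotd atvnt zeafy jtkvs xcr prb mlfk qtxx fwv qqiga kmjl
Final line count: 14

Answer: 14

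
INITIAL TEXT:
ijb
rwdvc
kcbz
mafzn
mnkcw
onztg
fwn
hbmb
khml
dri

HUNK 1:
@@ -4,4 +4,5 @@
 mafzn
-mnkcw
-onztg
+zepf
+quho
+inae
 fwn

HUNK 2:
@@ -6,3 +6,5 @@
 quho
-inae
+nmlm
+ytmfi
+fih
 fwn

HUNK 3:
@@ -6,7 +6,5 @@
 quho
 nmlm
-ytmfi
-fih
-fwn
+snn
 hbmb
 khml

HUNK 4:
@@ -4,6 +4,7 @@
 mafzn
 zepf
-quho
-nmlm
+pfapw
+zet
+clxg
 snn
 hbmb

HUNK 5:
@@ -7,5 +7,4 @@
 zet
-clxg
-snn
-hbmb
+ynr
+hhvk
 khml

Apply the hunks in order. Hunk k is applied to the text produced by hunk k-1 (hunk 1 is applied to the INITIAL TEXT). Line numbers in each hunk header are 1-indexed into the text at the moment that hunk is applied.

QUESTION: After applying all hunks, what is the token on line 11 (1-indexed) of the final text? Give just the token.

Hunk 1: at line 4 remove [mnkcw,onztg] add [zepf,quho,inae] -> 11 lines: ijb rwdvc kcbz mafzn zepf quho inae fwn hbmb khml dri
Hunk 2: at line 6 remove [inae] add [nmlm,ytmfi,fih] -> 13 lines: ijb rwdvc kcbz mafzn zepf quho nmlm ytmfi fih fwn hbmb khml dri
Hunk 3: at line 6 remove [ytmfi,fih,fwn] add [snn] -> 11 lines: ijb rwdvc kcbz mafzn zepf quho nmlm snn hbmb khml dri
Hunk 4: at line 4 remove [quho,nmlm] add [pfapw,zet,clxg] -> 12 lines: ijb rwdvc kcbz mafzn zepf pfapw zet clxg snn hbmb khml dri
Hunk 5: at line 7 remove [clxg,snn,hbmb] add [ynr,hhvk] -> 11 lines: ijb rwdvc kcbz mafzn zepf pfapw zet ynr hhvk khml dri
Final line 11: dri

Answer: dri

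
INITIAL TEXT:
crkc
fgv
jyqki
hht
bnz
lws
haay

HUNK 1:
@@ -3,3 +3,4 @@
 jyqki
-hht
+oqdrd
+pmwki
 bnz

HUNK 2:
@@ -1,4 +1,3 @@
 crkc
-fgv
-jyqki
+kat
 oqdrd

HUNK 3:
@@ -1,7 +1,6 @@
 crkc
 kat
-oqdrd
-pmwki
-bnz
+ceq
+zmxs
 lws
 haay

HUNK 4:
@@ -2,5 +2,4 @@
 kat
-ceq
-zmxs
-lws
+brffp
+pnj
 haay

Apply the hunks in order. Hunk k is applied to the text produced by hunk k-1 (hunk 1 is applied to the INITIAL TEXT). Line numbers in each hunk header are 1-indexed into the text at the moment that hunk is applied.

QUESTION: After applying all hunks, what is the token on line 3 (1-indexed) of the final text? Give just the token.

Hunk 1: at line 3 remove [hht] add [oqdrd,pmwki] -> 8 lines: crkc fgv jyqki oqdrd pmwki bnz lws haay
Hunk 2: at line 1 remove [fgv,jyqki] add [kat] -> 7 lines: crkc kat oqdrd pmwki bnz lws haay
Hunk 3: at line 1 remove [oqdrd,pmwki,bnz] add [ceq,zmxs] -> 6 lines: crkc kat ceq zmxs lws haay
Hunk 4: at line 2 remove [ceq,zmxs,lws] add [brffp,pnj] -> 5 lines: crkc kat brffp pnj haay
Final line 3: brffp

Answer: brffp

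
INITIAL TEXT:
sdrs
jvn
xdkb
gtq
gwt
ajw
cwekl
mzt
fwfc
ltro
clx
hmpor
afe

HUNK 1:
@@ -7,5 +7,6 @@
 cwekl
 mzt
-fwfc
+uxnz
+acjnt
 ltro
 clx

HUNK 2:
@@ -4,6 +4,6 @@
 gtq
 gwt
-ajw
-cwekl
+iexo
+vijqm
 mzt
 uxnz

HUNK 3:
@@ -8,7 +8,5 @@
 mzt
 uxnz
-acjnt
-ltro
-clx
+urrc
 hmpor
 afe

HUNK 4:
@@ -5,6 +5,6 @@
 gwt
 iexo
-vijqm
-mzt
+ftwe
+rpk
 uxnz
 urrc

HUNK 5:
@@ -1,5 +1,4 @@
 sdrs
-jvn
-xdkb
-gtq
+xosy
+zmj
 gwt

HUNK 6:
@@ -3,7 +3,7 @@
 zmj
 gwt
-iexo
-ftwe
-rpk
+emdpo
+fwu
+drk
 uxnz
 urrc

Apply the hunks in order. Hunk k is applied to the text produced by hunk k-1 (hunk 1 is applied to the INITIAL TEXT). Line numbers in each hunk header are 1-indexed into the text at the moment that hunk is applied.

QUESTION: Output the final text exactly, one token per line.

Answer: sdrs
xosy
zmj
gwt
emdpo
fwu
drk
uxnz
urrc
hmpor
afe

Derivation:
Hunk 1: at line 7 remove [fwfc] add [uxnz,acjnt] -> 14 lines: sdrs jvn xdkb gtq gwt ajw cwekl mzt uxnz acjnt ltro clx hmpor afe
Hunk 2: at line 4 remove [ajw,cwekl] add [iexo,vijqm] -> 14 lines: sdrs jvn xdkb gtq gwt iexo vijqm mzt uxnz acjnt ltro clx hmpor afe
Hunk 3: at line 8 remove [acjnt,ltro,clx] add [urrc] -> 12 lines: sdrs jvn xdkb gtq gwt iexo vijqm mzt uxnz urrc hmpor afe
Hunk 4: at line 5 remove [vijqm,mzt] add [ftwe,rpk] -> 12 lines: sdrs jvn xdkb gtq gwt iexo ftwe rpk uxnz urrc hmpor afe
Hunk 5: at line 1 remove [jvn,xdkb,gtq] add [xosy,zmj] -> 11 lines: sdrs xosy zmj gwt iexo ftwe rpk uxnz urrc hmpor afe
Hunk 6: at line 3 remove [iexo,ftwe,rpk] add [emdpo,fwu,drk] -> 11 lines: sdrs xosy zmj gwt emdpo fwu drk uxnz urrc hmpor afe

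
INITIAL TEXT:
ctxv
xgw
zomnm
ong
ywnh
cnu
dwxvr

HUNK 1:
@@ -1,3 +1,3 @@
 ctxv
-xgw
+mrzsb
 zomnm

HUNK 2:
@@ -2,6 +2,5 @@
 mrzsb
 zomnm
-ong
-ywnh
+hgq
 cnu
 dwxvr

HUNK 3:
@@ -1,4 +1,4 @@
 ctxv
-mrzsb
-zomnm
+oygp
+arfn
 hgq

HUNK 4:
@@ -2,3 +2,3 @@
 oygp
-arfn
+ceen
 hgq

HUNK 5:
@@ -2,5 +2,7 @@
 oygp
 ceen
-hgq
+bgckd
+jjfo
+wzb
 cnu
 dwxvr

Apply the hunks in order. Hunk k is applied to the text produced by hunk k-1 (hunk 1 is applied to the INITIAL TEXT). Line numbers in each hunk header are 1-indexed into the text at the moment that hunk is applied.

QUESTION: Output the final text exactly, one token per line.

Hunk 1: at line 1 remove [xgw] add [mrzsb] -> 7 lines: ctxv mrzsb zomnm ong ywnh cnu dwxvr
Hunk 2: at line 2 remove [ong,ywnh] add [hgq] -> 6 lines: ctxv mrzsb zomnm hgq cnu dwxvr
Hunk 3: at line 1 remove [mrzsb,zomnm] add [oygp,arfn] -> 6 lines: ctxv oygp arfn hgq cnu dwxvr
Hunk 4: at line 2 remove [arfn] add [ceen] -> 6 lines: ctxv oygp ceen hgq cnu dwxvr
Hunk 5: at line 2 remove [hgq] add [bgckd,jjfo,wzb] -> 8 lines: ctxv oygp ceen bgckd jjfo wzb cnu dwxvr

Answer: ctxv
oygp
ceen
bgckd
jjfo
wzb
cnu
dwxvr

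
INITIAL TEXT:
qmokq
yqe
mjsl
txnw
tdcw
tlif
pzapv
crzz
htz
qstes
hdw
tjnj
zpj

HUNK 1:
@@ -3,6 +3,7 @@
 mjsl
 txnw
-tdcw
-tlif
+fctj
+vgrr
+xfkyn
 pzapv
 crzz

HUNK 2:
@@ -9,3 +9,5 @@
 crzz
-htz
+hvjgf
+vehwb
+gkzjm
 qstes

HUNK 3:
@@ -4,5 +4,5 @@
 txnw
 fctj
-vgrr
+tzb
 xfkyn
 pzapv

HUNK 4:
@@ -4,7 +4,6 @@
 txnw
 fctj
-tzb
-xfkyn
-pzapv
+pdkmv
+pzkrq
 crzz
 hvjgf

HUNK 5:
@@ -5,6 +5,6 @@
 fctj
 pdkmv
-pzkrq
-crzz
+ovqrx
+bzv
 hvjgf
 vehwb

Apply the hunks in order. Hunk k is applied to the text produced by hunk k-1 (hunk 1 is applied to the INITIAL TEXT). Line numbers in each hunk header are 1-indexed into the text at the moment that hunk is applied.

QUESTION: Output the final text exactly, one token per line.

Hunk 1: at line 3 remove [tdcw,tlif] add [fctj,vgrr,xfkyn] -> 14 lines: qmokq yqe mjsl txnw fctj vgrr xfkyn pzapv crzz htz qstes hdw tjnj zpj
Hunk 2: at line 9 remove [htz] add [hvjgf,vehwb,gkzjm] -> 16 lines: qmokq yqe mjsl txnw fctj vgrr xfkyn pzapv crzz hvjgf vehwb gkzjm qstes hdw tjnj zpj
Hunk 3: at line 4 remove [vgrr] add [tzb] -> 16 lines: qmokq yqe mjsl txnw fctj tzb xfkyn pzapv crzz hvjgf vehwb gkzjm qstes hdw tjnj zpj
Hunk 4: at line 4 remove [tzb,xfkyn,pzapv] add [pdkmv,pzkrq] -> 15 lines: qmokq yqe mjsl txnw fctj pdkmv pzkrq crzz hvjgf vehwb gkzjm qstes hdw tjnj zpj
Hunk 5: at line 5 remove [pzkrq,crzz] add [ovqrx,bzv] -> 15 lines: qmokq yqe mjsl txnw fctj pdkmv ovqrx bzv hvjgf vehwb gkzjm qstes hdw tjnj zpj

Answer: qmokq
yqe
mjsl
txnw
fctj
pdkmv
ovqrx
bzv
hvjgf
vehwb
gkzjm
qstes
hdw
tjnj
zpj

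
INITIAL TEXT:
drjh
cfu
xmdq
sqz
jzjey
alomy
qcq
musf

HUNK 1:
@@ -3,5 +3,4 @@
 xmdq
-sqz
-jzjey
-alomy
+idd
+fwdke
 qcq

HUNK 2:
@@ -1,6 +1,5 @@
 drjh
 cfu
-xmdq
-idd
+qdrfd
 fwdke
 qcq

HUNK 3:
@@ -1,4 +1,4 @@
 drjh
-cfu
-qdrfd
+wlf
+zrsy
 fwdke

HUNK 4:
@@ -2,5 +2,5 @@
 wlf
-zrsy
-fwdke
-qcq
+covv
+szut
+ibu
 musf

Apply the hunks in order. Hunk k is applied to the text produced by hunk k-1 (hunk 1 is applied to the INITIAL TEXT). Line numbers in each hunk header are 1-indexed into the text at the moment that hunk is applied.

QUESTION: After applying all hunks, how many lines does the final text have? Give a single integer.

Answer: 6

Derivation:
Hunk 1: at line 3 remove [sqz,jzjey,alomy] add [idd,fwdke] -> 7 lines: drjh cfu xmdq idd fwdke qcq musf
Hunk 2: at line 1 remove [xmdq,idd] add [qdrfd] -> 6 lines: drjh cfu qdrfd fwdke qcq musf
Hunk 3: at line 1 remove [cfu,qdrfd] add [wlf,zrsy] -> 6 lines: drjh wlf zrsy fwdke qcq musf
Hunk 4: at line 2 remove [zrsy,fwdke,qcq] add [covv,szut,ibu] -> 6 lines: drjh wlf covv szut ibu musf
Final line count: 6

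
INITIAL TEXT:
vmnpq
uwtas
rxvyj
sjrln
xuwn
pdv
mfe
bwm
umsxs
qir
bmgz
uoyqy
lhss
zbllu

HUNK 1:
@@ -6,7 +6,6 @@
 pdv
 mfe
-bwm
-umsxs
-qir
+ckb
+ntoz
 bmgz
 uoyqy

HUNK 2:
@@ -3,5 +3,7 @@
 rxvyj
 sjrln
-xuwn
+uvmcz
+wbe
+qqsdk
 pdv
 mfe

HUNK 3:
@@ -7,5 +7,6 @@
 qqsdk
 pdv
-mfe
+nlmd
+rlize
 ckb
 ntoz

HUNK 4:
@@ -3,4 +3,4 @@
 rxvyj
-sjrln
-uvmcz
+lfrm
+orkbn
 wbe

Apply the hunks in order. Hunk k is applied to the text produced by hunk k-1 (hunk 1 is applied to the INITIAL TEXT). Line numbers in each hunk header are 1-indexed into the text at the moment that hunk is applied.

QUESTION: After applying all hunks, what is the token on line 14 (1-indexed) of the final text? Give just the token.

Answer: uoyqy

Derivation:
Hunk 1: at line 6 remove [bwm,umsxs,qir] add [ckb,ntoz] -> 13 lines: vmnpq uwtas rxvyj sjrln xuwn pdv mfe ckb ntoz bmgz uoyqy lhss zbllu
Hunk 2: at line 3 remove [xuwn] add [uvmcz,wbe,qqsdk] -> 15 lines: vmnpq uwtas rxvyj sjrln uvmcz wbe qqsdk pdv mfe ckb ntoz bmgz uoyqy lhss zbllu
Hunk 3: at line 7 remove [mfe] add [nlmd,rlize] -> 16 lines: vmnpq uwtas rxvyj sjrln uvmcz wbe qqsdk pdv nlmd rlize ckb ntoz bmgz uoyqy lhss zbllu
Hunk 4: at line 3 remove [sjrln,uvmcz] add [lfrm,orkbn] -> 16 lines: vmnpq uwtas rxvyj lfrm orkbn wbe qqsdk pdv nlmd rlize ckb ntoz bmgz uoyqy lhss zbllu
Final line 14: uoyqy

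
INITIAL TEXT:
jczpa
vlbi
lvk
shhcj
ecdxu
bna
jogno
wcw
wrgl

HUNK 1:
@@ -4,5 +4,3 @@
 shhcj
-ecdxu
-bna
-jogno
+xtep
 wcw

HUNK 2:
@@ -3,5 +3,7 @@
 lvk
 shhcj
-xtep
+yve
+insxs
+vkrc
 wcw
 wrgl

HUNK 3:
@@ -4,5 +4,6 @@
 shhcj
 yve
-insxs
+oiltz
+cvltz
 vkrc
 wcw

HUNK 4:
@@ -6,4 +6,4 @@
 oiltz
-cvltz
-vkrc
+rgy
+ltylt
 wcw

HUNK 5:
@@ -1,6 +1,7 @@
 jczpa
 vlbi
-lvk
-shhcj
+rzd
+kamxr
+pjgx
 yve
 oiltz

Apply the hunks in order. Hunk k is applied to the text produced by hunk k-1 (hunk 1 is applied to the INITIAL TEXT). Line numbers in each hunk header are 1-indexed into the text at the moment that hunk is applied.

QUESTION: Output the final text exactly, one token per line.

Answer: jczpa
vlbi
rzd
kamxr
pjgx
yve
oiltz
rgy
ltylt
wcw
wrgl

Derivation:
Hunk 1: at line 4 remove [ecdxu,bna,jogno] add [xtep] -> 7 lines: jczpa vlbi lvk shhcj xtep wcw wrgl
Hunk 2: at line 3 remove [xtep] add [yve,insxs,vkrc] -> 9 lines: jczpa vlbi lvk shhcj yve insxs vkrc wcw wrgl
Hunk 3: at line 4 remove [insxs] add [oiltz,cvltz] -> 10 lines: jczpa vlbi lvk shhcj yve oiltz cvltz vkrc wcw wrgl
Hunk 4: at line 6 remove [cvltz,vkrc] add [rgy,ltylt] -> 10 lines: jczpa vlbi lvk shhcj yve oiltz rgy ltylt wcw wrgl
Hunk 5: at line 1 remove [lvk,shhcj] add [rzd,kamxr,pjgx] -> 11 lines: jczpa vlbi rzd kamxr pjgx yve oiltz rgy ltylt wcw wrgl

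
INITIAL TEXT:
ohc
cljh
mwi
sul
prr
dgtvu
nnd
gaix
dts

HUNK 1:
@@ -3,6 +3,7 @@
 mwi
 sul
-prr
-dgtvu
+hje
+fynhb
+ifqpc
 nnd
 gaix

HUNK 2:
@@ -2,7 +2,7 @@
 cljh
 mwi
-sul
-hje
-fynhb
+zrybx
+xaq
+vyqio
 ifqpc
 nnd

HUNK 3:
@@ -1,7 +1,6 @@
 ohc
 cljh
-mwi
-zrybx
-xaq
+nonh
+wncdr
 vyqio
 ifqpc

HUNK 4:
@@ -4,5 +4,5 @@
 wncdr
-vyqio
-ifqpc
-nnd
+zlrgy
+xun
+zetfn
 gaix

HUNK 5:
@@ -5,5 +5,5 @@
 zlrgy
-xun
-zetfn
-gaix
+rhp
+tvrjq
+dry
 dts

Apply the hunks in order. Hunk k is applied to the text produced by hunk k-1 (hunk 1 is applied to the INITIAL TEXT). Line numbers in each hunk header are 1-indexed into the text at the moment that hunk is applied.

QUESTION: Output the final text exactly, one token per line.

Hunk 1: at line 3 remove [prr,dgtvu] add [hje,fynhb,ifqpc] -> 10 lines: ohc cljh mwi sul hje fynhb ifqpc nnd gaix dts
Hunk 2: at line 2 remove [sul,hje,fynhb] add [zrybx,xaq,vyqio] -> 10 lines: ohc cljh mwi zrybx xaq vyqio ifqpc nnd gaix dts
Hunk 3: at line 1 remove [mwi,zrybx,xaq] add [nonh,wncdr] -> 9 lines: ohc cljh nonh wncdr vyqio ifqpc nnd gaix dts
Hunk 4: at line 4 remove [vyqio,ifqpc,nnd] add [zlrgy,xun,zetfn] -> 9 lines: ohc cljh nonh wncdr zlrgy xun zetfn gaix dts
Hunk 5: at line 5 remove [xun,zetfn,gaix] add [rhp,tvrjq,dry] -> 9 lines: ohc cljh nonh wncdr zlrgy rhp tvrjq dry dts

Answer: ohc
cljh
nonh
wncdr
zlrgy
rhp
tvrjq
dry
dts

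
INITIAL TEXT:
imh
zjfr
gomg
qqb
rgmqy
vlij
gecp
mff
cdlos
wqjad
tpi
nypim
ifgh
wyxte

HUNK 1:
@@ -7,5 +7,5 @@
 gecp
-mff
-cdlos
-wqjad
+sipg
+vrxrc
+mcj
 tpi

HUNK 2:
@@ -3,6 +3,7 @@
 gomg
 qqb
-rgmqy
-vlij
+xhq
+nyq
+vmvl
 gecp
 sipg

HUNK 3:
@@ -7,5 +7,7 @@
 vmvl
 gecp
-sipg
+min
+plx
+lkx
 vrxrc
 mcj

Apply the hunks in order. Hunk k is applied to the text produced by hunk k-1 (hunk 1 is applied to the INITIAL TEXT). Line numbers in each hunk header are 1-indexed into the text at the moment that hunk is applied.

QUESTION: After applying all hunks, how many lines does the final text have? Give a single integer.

Hunk 1: at line 7 remove [mff,cdlos,wqjad] add [sipg,vrxrc,mcj] -> 14 lines: imh zjfr gomg qqb rgmqy vlij gecp sipg vrxrc mcj tpi nypim ifgh wyxte
Hunk 2: at line 3 remove [rgmqy,vlij] add [xhq,nyq,vmvl] -> 15 lines: imh zjfr gomg qqb xhq nyq vmvl gecp sipg vrxrc mcj tpi nypim ifgh wyxte
Hunk 3: at line 7 remove [sipg] add [min,plx,lkx] -> 17 lines: imh zjfr gomg qqb xhq nyq vmvl gecp min plx lkx vrxrc mcj tpi nypim ifgh wyxte
Final line count: 17

Answer: 17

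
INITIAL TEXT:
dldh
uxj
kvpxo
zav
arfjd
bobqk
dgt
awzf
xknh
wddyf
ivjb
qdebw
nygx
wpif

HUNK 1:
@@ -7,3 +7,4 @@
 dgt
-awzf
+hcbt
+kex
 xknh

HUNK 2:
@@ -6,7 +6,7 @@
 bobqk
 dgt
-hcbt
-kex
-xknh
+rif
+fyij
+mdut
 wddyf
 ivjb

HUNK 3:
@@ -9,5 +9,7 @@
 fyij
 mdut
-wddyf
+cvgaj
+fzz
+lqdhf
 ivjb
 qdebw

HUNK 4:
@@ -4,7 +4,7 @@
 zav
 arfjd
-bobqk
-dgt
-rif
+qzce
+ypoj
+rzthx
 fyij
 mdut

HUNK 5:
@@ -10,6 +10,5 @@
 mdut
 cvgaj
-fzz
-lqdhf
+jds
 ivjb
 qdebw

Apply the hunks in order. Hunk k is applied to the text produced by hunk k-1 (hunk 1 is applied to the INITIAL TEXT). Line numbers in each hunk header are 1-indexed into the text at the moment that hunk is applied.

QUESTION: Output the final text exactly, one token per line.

Hunk 1: at line 7 remove [awzf] add [hcbt,kex] -> 15 lines: dldh uxj kvpxo zav arfjd bobqk dgt hcbt kex xknh wddyf ivjb qdebw nygx wpif
Hunk 2: at line 6 remove [hcbt,kex,xknh] add [rif,fyij,mdut] -> 15 lines: dldh uxj kvpxo zav arfjd bobqk dgt rif fyij mdut wddyf ivjb qdebw nygx wpif
Hunk 3: at line 9 remove [wddyf] add [cvgaj,fzz,lqdhf] -> 17 lines: dldh uxj kvpxo zav arfjd bobqk dgt rif fyij mdut cvgaj fzz lqdhf ivjb qdebw nygx wpif
Hunk 4: at line 4 remove [bobqk,dgt,rif] add [qzce,ypoj,rzthx] -> 17 lines: dldh uxj kvpxo zav arfjd qzce ypoj rzthx fyij mdut cvgaj fzz lqdhf ivjb qdebw nygx wpif
Hunk 5: at line 10 remove [fzz,lqdhf] add [jds] -> 16 lines: dldh uxj kvpxo zav arfjd qzce ypoj rzthx fyij mdut cvgaj jds ivjb qdebw nygx wpif

Answer: dldh
uxj
kvpxo
zav
arfjd
qzce
ypoj
rzthx
fyij
mdut
cvgaj
jds
ivjb
qdebw
nygx
wpif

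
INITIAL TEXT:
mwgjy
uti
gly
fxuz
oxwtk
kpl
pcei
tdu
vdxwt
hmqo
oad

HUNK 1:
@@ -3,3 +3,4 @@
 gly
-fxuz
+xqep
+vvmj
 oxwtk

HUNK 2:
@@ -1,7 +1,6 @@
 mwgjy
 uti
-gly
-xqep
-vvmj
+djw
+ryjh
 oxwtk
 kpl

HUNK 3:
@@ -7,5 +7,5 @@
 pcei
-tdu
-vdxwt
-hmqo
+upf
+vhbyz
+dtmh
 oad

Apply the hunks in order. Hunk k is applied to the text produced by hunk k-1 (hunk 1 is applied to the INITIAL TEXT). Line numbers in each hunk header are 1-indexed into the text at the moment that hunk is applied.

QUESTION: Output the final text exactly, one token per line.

Answer: mwgjy
uti
djw
ryjh
oxwtk
kpl
pcei
upf
vhbyz
dtmh
oad

Derivation:
Hunk 1: at line 3 remove [fxuz] add [xqep,vvmj] -> 12 lines: mwgjy uti gly xqep vvmj oxwtk kpl pcei tdu vdxwt hmqo oad
Hunk 2: at line 1 remove [gly,xqep,vvmj] add [djw,ryjh] -> 11 lines: mwgjy uti djw ryjh oxwtk kpl pcei tdu vdxwt hmqo oad
Hunk 3: at line 7 remove [tdu,vdxwt,hmqo] add [upf,vhbyz,dtmh] -> 11 lines: mwgjy uti djw ryjh oxwtk kpl pcei upf vhbyz dtmh oad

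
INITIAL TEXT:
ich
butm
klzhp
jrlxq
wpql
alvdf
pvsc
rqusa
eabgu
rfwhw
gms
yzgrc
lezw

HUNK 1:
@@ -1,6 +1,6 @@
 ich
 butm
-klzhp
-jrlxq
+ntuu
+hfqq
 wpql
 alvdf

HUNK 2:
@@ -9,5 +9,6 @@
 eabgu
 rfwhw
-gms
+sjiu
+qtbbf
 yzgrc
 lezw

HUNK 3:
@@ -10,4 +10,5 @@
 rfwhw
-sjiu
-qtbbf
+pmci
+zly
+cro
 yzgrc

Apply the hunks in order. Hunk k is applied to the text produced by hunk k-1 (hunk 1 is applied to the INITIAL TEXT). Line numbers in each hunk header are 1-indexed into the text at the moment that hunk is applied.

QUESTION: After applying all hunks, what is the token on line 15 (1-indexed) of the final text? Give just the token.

Hunk 1: at line 1 remove [klzhp,jrlxq] add [ntuu,hfqq] -> 13 lines: ich butm ntuu hfqq wpql alvdf pvsc rqusa eabgu rfwhw gms yzgrc lezw
Hunk 2: at line 9 remove [gms] add [sjiu,qtbbf] -> 14 lines: ich butm ntuu hfqq wpql alvdf pvsc rqusa eabgu rfwhw sjiu qtbbf yzgrc lezw
Hunk 3: at line 10 remove [sjiu,qtbbf] add [pmci,zly,cro] -> 15 lines: ich butm ntuu hfqq wpql alvdf pvsc rqusa eabgu rfwhw pmci zly cro yzgrc lezw
Final line 15: lezw

Answer: lezw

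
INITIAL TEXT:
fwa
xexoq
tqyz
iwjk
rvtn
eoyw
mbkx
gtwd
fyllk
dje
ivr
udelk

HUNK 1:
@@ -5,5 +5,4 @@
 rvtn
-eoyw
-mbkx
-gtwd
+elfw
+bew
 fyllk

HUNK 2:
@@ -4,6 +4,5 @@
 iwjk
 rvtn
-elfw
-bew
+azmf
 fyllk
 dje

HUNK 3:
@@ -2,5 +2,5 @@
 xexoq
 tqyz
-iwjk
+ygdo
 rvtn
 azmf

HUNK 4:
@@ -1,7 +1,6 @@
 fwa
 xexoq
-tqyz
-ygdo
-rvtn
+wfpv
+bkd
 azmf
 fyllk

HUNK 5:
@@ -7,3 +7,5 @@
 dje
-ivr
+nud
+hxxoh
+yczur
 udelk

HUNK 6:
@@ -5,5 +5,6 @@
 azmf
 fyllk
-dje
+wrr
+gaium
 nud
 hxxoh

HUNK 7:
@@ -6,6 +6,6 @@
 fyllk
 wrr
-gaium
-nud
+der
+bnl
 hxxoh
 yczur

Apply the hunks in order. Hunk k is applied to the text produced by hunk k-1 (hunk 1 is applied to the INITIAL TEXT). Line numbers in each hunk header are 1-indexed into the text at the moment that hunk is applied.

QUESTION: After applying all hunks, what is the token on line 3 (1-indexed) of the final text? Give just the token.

Hunk 1: at line 5 remove [eoyw,mbkx,gtwd] add [elfw,bew] -> 11 lines: fwa xexoq tqyz iwjk rvtn elfw bew fyllk dje ivr udelk
Hunk 2: at line 4 remove [elfw,bew] add [azmf] -> 10 lines: fwa xexoq tqyz iwjk rvtn azmf fyllk dje ivr udelk
Hunk 3: at line 2 remove [iwjk] add [ygdo] -> 10 lines: fwa xexoq tqyz ygdo rvtn azmf fyllk dje ivr udelk
Hunk 4: at line 1 remove [tqyz,ygdo,rvtn] add [wfpv,bkd] -> 9 lines: fwa xexoq wfpv bkd azmf fyllk dje ivr udelk
Hunk 5: at line 7 remove [ivr] add [nud,hxxoh,yczur] -> 11 lines: fwa xexoq wfpv bkd azmf fyllk dje nud hxxoh yczur udelk
Hunk 6: at line 5 remove [dje] add [wrr,gaium] -> 12 lines: fwa xexoq wfpv bkd azmf fyllk wrr gaium nud hxxoh yczur udelk
Hunk 7: at line 6 remove [gaium,nud] add [der,bnl] -> 12 lines: fwa xexoq wfpv bkd azmf fyllk wrr der bnl hxxoh yczur udelk
Final line 3: wfpv

Answer: wfpv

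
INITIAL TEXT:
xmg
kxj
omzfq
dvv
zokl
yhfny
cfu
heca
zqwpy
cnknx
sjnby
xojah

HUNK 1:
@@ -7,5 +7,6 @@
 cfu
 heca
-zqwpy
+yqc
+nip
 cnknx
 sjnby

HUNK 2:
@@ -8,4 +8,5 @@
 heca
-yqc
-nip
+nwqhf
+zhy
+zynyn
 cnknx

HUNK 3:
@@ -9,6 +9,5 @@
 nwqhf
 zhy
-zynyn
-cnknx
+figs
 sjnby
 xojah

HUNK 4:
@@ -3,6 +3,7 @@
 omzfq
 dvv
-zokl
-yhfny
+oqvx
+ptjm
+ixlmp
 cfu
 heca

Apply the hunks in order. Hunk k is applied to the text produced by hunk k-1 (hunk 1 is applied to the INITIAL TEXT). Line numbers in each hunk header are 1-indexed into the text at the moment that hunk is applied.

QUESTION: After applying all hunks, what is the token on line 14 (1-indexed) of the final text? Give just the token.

Hunk 1: at line 7 remove [zqwpy] add [yqc,nip] -> 13 lines: xmg kxj omzfq dvv zokl yhfny cfu heca yqc nip cnknx sjnby xojah
Hunk 2: at line 8 remove [yqc,nip] add [nwqhf,zhy,zynyn] -> 14 lines: xmg kxj omzfq dvv zokl yhfny cfu heca nwqhf zhy zynyn cnknx sjnby xojah
Hunk 3: at line 9 remove [zynyn,cnknx] add [figs] -> 13 lines: xmg kxj omzfq dvv zokl yhfny cfu heca nwqhf zhy figs sjnby xojah
Hunk 4: at line 3 remove [zokl,yhfny] add [oqvx,ptjm,ixlmp] -> 14 lines: xmg kxj omzfq dvv oqvx ptjm ixlmp cfu heca nwqhf zhy figs sjnby xojah
Final line 14: xojah

Answer: xojah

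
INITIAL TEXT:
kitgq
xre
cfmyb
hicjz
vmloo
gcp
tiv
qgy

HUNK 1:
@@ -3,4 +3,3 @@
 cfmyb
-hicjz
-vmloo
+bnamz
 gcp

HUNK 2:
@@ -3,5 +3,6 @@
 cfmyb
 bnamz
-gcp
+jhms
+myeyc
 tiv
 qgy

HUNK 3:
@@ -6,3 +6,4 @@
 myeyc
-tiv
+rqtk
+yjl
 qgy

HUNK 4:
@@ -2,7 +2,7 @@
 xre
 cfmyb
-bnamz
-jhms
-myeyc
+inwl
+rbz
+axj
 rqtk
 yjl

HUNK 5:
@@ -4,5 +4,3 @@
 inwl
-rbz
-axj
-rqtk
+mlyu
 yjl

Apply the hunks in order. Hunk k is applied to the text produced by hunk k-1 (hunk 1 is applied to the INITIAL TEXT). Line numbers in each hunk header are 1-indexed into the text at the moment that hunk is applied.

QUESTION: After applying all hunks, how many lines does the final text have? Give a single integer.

Answer: 7

Derivation:
Hunk 1: at line 3 remove [hicjz,vmloo] add [bnamz] -> 7 lines: kitgq xre cfmyb bnamz gcp tiv qgy
Hunk 2: at line 3 remove [gcp] add [jhms,myeyc] -> 8 lines: kitgq xre cfmyb bnamz jhms myeyc tiv qgy
Hunk 3: at line 6 remove [tiv] add [rqtk,yjl] -> 9 lines: kitgq xre cfmyb bnamz jhms myeyc rqtk yjl qgy
Hunk 4: at line 2 remove [bnamz,jhms,myeyc] add [inwl,rbz,axj] -> 9 lines: kitgq xre cfmyb inwl rbz axj rqtk yjl qgy
Hunk 5: at line 4 remove [rbz,axj,rqtk] add [mlyu] -> 7 lines: kitgq xre cfmyb inwl mlyu yjl qgy
Final line count: 7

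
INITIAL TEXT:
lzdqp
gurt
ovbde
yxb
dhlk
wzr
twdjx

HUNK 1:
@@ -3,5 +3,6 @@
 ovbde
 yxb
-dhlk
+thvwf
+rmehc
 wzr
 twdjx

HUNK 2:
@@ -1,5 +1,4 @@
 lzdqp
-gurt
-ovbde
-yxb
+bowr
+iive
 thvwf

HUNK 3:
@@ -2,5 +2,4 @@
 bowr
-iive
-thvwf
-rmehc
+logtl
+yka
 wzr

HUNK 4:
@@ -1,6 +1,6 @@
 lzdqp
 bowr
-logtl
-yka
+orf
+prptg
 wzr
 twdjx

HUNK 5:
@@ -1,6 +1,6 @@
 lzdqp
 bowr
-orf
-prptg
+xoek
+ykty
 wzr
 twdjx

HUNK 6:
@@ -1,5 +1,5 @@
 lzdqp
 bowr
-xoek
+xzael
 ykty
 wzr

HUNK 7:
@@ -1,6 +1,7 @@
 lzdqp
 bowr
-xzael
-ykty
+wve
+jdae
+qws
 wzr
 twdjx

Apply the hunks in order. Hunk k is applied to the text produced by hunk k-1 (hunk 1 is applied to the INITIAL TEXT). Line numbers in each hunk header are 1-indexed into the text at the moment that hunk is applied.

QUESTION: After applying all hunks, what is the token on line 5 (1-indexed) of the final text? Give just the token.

Hunk 1: at line 3 remove [dhlk] add [thvwf,rmehc] -> 8 lines: lzdqp gurt ovbde yxb thvwf rmehc wzr twdjx
Hunk 2: at line 1 remove [gurt,ovbde,yxb] add [bowr,iive] -> 7 lines: lzdqp bowr iive thvwf rmehc wzr twdjx
Hunk 3: at line 2 remove [iive,thvwf,rmehc] add [logtl,yka] -> 6 lines: lzdqp bowr logtl yka wzr twdjx
Hunk 4: at line 1 remove [logtl,yka] add [orf,prptg] -> 6 lines: lzdqp bowr orf prptg wzr twdjx
Hunk 5: at line 1 remove [orf,prptg] add [xoek,ykty] -> 6 lines: lzdqp bowr xoek ykty wzr twdjx
Hunk 6: at line 1 remove [xoek] add [xzael] -> 6 lines: lzdqp bowr xzael ykty wzr twdjx
Hunk 7: at line 1 remove [xzael,ykty] add [wve,jdae,qws] -> 7 lines: lzdqp bowr wve jdae qws wzr twdjx
Final line 5: qws

Answer: qws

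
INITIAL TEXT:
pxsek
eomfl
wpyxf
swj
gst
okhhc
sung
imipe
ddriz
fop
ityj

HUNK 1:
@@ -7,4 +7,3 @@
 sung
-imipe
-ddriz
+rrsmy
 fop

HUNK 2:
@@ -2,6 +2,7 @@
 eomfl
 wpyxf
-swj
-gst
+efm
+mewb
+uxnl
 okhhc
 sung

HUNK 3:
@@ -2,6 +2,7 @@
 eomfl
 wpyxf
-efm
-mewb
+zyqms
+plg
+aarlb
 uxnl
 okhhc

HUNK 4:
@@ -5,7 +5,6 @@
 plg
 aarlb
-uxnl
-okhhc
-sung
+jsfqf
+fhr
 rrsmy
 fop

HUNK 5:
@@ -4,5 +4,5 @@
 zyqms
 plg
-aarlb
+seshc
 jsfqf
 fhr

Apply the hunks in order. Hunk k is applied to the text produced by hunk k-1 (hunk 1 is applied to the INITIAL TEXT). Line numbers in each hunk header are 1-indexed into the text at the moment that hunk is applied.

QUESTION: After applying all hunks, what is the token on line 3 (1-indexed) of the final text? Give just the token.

Hunk 1: at line 7 remove [imipe,ddriz] add [rrsmy] -> 10 lines: pxsek eomfl wpyxf swj gst okhhc sung rrsmy fop ityj
Hunk 2: at line 2 remove [swj,gst] add [efm,mewb,uxnl] -> 11 lines: pxsek eomfl wpyxf efm mewb uxnl okhhc sung rrsmy fop ityj
Hunk 3: at line 2 remove [efm,mewb] add [zyqms,plg,aarlb] -> 12 lines: pxsek eomfl wpyxf zyqms plg aarlb uxnl okhhc sung rrsmy fop ityj
Hunk 4: at line 5 remove [uxnl,okhhc,sung] add [jsfqf,fhr] -> 11 lines: pxsek eomfl wpyxf zyqms plg aarlb jsfqf fhr rrsmy fop ityj
Hunk 5: at line 4 remove [aarlb] add [seshc] -> 11 lines: pxsek eomfl wpyxf zyqms plg seshc jsfqf fhr rrsmy fop ityj
Final line 3: wpyxf

Answer: wpyxf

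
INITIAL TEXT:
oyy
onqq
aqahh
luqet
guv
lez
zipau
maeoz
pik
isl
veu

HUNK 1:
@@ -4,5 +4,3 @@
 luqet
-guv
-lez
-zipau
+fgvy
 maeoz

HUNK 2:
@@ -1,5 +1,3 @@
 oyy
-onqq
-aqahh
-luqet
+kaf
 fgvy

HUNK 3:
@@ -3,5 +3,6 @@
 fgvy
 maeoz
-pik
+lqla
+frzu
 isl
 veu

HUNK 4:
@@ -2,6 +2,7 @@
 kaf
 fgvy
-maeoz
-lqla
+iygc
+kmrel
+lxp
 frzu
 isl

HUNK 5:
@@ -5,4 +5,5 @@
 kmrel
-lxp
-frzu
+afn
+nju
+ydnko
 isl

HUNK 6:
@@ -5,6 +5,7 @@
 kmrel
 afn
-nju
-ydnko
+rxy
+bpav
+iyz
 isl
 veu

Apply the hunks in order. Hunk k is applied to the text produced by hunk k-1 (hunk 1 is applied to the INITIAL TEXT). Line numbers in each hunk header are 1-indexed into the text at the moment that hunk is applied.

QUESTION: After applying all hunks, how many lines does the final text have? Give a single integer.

Hunk 1: at line 4 remove [guv,lez,zipau] add [fgvy] -> 9 lines: oyy onqq aqahh luqet fgvy maeoz pik isl veu
Hunk 2: at line 1 remove [onqq,aqahh,luqet] add [kaf] -> 7 lines: oyy kaf fgvy maeoz pik isl veu
Hunk 3: at line 3 remove [pik] add [lqla,frzu] -> 8 lines: oyy kaf fgvy maeoz lqla frzu isl veu
Hunk 4: at line 2 remove [maeoz,lqla] add [iygc,kmrel,lxp] -> 9 lines: oyy kaf fgvy iygc kmrel lxp frzu isl veu
Hunk 5: at line 5 remove [lxp,frzu] add [afn,nju,ydnko] -> 10 lines: oyy kaf fgvy iygc kmrel afn nju ydnko isl veu
Hunk 6: at line 5 remove [nju,ydnko] add [rxy,bpav,iyz] -> 11 lines: oyy kaf fgvy iygc kmrel afn rxy bpav iyz isl veu
Final line count: 11

Answer: 11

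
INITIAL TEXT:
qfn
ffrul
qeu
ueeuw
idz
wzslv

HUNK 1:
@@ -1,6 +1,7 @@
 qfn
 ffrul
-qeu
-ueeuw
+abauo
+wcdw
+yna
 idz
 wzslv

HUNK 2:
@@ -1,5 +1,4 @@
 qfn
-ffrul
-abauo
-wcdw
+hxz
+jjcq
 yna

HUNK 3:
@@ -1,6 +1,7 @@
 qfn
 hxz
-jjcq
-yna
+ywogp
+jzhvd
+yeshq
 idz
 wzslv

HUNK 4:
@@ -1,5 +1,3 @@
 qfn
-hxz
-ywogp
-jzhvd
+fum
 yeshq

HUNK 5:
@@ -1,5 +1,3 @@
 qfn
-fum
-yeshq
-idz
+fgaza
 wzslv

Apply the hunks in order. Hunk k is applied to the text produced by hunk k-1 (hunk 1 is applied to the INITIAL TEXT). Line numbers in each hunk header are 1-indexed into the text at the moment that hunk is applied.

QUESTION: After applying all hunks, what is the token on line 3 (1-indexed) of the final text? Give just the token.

Answer: wzslv

Derivation:
Hunk 1: at line 1 remove [qeu,ueeuw] add [abauo,wcdw,yna] -> 7 lines: qfn ffrul abauo wcdw yna idz wzslv
Hunk 2: at line 1 remove [ffrul,abauo,wcdw] add [hxz,jjcq] -> 6 lines: qfn hxz jjcq yna idz wzslv
Hunk 3: at line 1 remove [jjcq,yna] add [ywogp,jzhvd,yeshq] -> 7 lines: qfn hxz ywogp jzhvd yeshq idz wzslv
Hunk 4: at line 1 remove [hxz,ywogp,jzhvd] add [fum] -> 5 lines: qfn fum yeshq idz wzslv
Hunk 5: at line 1 remove [fum,yeshq,idz] add [fgaza] -> 3 lines: qfn fgaza wzslv
Final line 3: wzslv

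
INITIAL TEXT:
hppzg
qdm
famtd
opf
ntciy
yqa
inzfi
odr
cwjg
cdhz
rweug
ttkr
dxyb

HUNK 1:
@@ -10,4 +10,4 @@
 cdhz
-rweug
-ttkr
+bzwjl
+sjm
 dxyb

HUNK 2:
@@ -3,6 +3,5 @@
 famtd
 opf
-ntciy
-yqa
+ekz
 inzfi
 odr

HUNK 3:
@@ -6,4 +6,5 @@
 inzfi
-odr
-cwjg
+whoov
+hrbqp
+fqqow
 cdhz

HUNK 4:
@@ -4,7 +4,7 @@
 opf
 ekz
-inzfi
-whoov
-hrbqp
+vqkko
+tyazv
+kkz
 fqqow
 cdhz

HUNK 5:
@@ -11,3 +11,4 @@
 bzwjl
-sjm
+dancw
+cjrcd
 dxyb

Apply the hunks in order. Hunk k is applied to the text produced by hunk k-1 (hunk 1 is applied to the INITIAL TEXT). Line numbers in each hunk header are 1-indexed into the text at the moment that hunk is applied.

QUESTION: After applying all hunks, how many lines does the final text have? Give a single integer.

Answer: 14

Derivation:
Hunk 1: at line 10 remove [rweug,ttkr] add [bzwjl,sjm] -> 13 lines: hppzg qdm famtd opf ntciy yqa inzfi odr cwjg cdhz bzwjl sjm dxyb
Hunk 2: at line 3 remove [ntciy,yqa] add [ekz] -> 12 lines: hppzg qdm famtd opf ekz inzfi odr cwjg cdhz bzwjl sjm dxyb
Hunk 3: at line 6 remove [odr,cwjg] add [whoov,hrbqp,fqqow] -> 13 lines: hppzg qdm famtd opf ekz inzfi whoov hrbqp fqqow cdhz bzwjl sjm dxyb
Hunk 4: at line 4 remove [inzfi,whoov,hrbqp] add [vqkko,tyazv,kkz] -> 13 lines: hppzg qdm famtd opf ekz vqkko tyazv kkz fqqow cdhz bzwjl sjm dxyb
Hunk 5: at line 11 remove [sjm] add [dancw,cjrcd] -> 14 lines: hppzg qdm famtd opf ekz vqkko tyazv kkz fqqow cdhz bzwjl dancw cjrcd dxyb
Final line count: 14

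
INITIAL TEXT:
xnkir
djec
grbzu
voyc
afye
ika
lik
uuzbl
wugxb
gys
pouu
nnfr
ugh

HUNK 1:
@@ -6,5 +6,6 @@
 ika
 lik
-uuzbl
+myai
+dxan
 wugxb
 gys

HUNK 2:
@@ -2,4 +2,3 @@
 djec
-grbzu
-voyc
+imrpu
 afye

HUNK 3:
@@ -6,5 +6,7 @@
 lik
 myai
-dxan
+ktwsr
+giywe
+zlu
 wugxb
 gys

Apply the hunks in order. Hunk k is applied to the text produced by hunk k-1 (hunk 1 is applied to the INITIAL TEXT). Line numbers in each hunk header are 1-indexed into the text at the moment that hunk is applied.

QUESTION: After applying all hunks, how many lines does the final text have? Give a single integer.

Answer: 15

Derivation:
Hunk 1: at line 6 remove [uuzbl] add [myai,dxan] -> 14 lines: xnkir djec grbzu voyc afye ika lik myai dxan wugxb gys pouu nnfr ugh
Hunk 2: at line 2 remove [grbzu,voyc] add [imrpu] -> 13 lines: xnkir djec imrpu afye ika lik myai dxan wugxb gys pouu nnfr ugh
Hunk 3: at line 6 remove [dxan] add [ktwsr,giywe,zlu] -> 15 lines: xnkir djec imrpu afye ika lik myai ktwsr giywe zlu wugxb gys pouu nnfr ugh
Final line count: 15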